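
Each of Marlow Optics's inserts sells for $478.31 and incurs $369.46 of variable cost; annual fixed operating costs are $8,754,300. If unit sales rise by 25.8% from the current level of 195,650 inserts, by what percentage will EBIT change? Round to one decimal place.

Contribution at this volume is 195,650 × $108.85 = $21,296,502.50.
Subtracting fixed costs: EBIT = $21,296,502.50 − $8,754,300 = $12,542,202.50.
Degree of operating leverage = $21,296,502.50 / $12,542,202.50 = 1.6980.
%ΔEBIT = DOL × %ΔSales = 1.6980 × +25.8% = +43.8%.

+43.8%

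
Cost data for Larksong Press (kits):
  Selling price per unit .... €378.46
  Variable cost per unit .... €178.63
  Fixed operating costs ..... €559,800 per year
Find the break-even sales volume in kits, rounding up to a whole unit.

Unit CM = price − variable cost = €378.46 − €178.63 = €199.83.
Units to break even: €559,800 ÷ €199.83 = 2,801.38, rounded up to 2,802.

2,802 kits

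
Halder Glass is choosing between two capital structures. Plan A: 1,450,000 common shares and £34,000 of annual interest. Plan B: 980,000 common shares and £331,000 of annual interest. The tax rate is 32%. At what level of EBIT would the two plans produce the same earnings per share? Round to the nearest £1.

At indifference, (EBIT − 34,000)(1 − t)/1,450,000 = (EBIT − 331,000)(1 − t)/980,000.
Cancelling (1 − t) and cross-multiplying: 980,000·(EBIT − 34,000) = 1,450,000·(EBIT − 331,000).
EBIT × (1,450,000 − 980,000) = 331,000 × 1,450,000 − 34,000 × 980,000 = 446,630,000,000, so EBIT = 446,630,000,000 ÷ 470,000 = 950,276.60.

£950,277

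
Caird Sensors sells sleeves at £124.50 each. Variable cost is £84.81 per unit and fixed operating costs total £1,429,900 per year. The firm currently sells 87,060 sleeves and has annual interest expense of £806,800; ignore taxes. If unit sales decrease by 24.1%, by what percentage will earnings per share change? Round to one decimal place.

Contribution at this volume is 87,060 × £39.69 = £3,455,411.40.
Operating income = contribution − fixed costs = £3,455,411.40 − £1,429,900 = £2,025,511.40.
After interest of £806,800.00, pre-tax earnings = £1,218,711.40.
Degree of combined leverage = contribution ÷ (EBIT − I) = £3,455,411.40 ÷ £1,218,711.40 = 2.8353.
EPS therefore changes by 2.8353 × (-24.1%) = -68.3%.

-68.3%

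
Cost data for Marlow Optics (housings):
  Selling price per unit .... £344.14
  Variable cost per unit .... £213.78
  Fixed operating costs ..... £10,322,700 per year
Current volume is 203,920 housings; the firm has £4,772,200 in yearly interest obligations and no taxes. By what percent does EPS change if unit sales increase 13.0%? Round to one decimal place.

+30.1%

At 203,920 units, contribution = 203,920 × £130.36 = £26,583,011.20.
EBIT = £26,583,011.20 − £10,322,700 = £16,260,311.20.
After interest of £4,772,200.00, pre-tax earnings = £11,488,111.20.
Degree of combined leverage = contribution ÷ (EBIT − I) = £26,583,011.20 ÷ £11,488,111.20 = 2.3140.
EPS therefore changes by 2.3140 × (+13.0%) = +30.1%.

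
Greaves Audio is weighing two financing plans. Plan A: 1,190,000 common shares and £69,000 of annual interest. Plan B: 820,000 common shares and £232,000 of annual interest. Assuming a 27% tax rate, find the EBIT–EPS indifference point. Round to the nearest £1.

£593,243

Set EPS_A = EPS_B: (EBIT − £69,000)(1 − 0.27) ÷ 1,190,000 = (EBIT − £232,000)(1 − 0.27) ÷ 820,000.
The (1 − t) factor cancels: (EBIT − 69,000) × 820,000 = (EBIT − 232,000) × 1,190,000.
Solving, EBIT = (232,000·1,190,000 − 69,000·820,000) / (1,190,000 − 820,000) = 219,500,000,000 / 370,000 = 593,243.24.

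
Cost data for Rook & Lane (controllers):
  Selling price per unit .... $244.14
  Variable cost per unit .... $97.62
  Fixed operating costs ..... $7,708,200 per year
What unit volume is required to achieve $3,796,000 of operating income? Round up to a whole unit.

78,517 controllers

Each unit contributes $244.14 − $97.62 = $146.52.
Units = (FC + target) / CM = ($7,708,200 + $3,796,000) / $146.52 = 78,516.24, so 78,517 controllers.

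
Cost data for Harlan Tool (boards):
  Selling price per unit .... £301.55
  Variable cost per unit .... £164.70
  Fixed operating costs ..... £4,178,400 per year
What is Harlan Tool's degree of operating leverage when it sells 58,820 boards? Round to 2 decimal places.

2.08

Total contribution margin = 58,820 × £136.85 = £8,049,517.00.
Operating income = contribution − fixed costs = £8,049,517.00 − £4,178,400 = £3,871,117.00.
Degree of operating leverage = £8,049,517.00 / £3,871,117.00 = 2.0794.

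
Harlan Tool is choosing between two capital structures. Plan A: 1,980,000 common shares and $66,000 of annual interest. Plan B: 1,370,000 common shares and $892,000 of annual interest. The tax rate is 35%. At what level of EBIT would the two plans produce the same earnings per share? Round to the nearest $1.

Set EPS_A = EPS_B: (EBIT − $66,000)(1 − 0.35) ÷ 1,980,000 = (EBIT − $892,000)(1 − 0.35) ÷ 1,370,000.
The (1 − t) factor cancels: (EBIT − 66,000) × 1,370,000 = (EBIT − 892,000) × 1,980,000.
Solving, EBIT = (892,000·1,980,000 − 66,000·1,370,000) / (1,980,000 − 1,370,000) = 1,675,740,000,000 / 610,000 = 2,747,114.75.

$2,747,115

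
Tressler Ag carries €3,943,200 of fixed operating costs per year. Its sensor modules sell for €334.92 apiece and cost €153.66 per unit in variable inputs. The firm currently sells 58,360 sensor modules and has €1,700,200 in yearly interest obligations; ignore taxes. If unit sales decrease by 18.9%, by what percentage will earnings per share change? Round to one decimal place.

-40.5%

At 58,360 units, contribution = 58,360 × €181.26 = €10,578,333.60.
Subtracting fixed costs: EBIT = €10,578,333.60 − €3,943,200 = €6,635,133.60.
After interest of €1,700,200.00, pre-tax earnings = €4,934,933.60.
DCL = total CM / (EBIT − I) = €10,578,333.60 / €4,934,933.60 = 2.1436.
%ΔEPS = DCL × %ΔSales = 2.1436 × -18.9% = -40.5%.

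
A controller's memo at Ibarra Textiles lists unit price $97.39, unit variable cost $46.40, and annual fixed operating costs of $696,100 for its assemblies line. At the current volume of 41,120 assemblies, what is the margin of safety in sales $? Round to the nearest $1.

Contribution margin per unit = $97.39 − $46.40 = $50.99. Break-even units = $696,100 ÷ $50.99 = 13,651.70; break-even revenue = 13,651.70 × $97.39 = $1,329,538.71.
Current sales = 41,120 × $97.39 = $4,004,676.80.
Margin of safety = $4,004,676.80 − $1,329,538.71 = $2,675,138.

$2,675,138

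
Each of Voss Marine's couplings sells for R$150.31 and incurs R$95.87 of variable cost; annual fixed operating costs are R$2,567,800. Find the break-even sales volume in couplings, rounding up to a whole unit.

47,168 couplings

Unit CM = price − variable cost = R$150.31 − R$95.87 = R$54.44.
Units to break even: R$2,567,800 ÷ R$54.44 = 47,167.52, rounded up to 47,168.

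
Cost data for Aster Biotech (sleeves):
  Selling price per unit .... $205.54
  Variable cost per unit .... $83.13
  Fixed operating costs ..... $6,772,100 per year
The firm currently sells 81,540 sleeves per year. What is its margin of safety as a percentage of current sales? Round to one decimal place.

32.2%

Each unit contributes $205.54 − $83.13 = $122.41. Break-even units = $6,772,100 ÷ $122.41 = 55,323.09; break-even revenue = 55,323.09 × $205.54 = $11,371,108.85.
Actual sales revenue = 81,540 × $205.54 = $16,759,731.60.
Margin of safety = ($16,759,731.60 − $11,371,108.85) ÷ $16,759,731.60 = 32.2%.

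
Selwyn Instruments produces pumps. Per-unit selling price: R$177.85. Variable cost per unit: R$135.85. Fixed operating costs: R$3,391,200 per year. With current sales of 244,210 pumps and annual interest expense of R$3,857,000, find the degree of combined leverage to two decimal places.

At 244,210 units, contribution = 244,210 × R$42.00 = R$10,256,820.00.
Operating income = contribution − fixed costs = R$10,256,820.00 − R$3,391,200 = R$6,865,620.00. Interest = R$3,857,000.00, so EBIT − I = R$3,008,620.00.
Degree of total leverage = total CM / (EBIT − interest) = R$10,256,820.00 / R$3,008,620.00 = 3.4091.

3.41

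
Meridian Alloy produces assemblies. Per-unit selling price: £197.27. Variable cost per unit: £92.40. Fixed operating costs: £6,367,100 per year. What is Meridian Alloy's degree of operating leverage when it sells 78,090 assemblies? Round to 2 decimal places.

4.49

Total contribution margin = 78,090 × £104.87 = £8,189,298.30.
Subtracting fixed costs: EBIT = £8,189,298.30 − £6,367,100 = £1,822,198.30.
Degree of operating leverage = £8,189,298.30 / £1,822,198.30 = 4.4942.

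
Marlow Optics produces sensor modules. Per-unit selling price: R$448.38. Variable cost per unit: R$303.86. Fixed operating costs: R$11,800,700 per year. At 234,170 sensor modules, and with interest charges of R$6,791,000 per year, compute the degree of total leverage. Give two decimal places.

2.22

Contribution at this volume is 234,170 × R$144.52 = R$33,842,248.40.
Subtracting fixed costs: EBIT = R$33,842,248.40 − R$11,800,700 = R$22,041,548.40. Interest = R$6,791,000.00.
DOL = R$33,842,248.40 ÷ R$22,041,548.40 = 1.5354; DFL = R$22,041,548.40 ÷ R$15,250,548.40 = 1.4453.
Combined leverage = 1.5354 × 1.4453 = 2.2191.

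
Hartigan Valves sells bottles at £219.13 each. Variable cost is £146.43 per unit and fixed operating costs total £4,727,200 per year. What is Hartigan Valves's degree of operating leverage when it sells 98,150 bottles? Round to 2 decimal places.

2.96

Contribution at this volume is 98,150 × £72.70 = £7,135,505.00.
Operating income = contribution − fixed costs = £7,135,505.00 − £4,727,200 = £2,408,305.00.
DOL = contribution ÷ EBIT = £7,135,505.00 ÷ £2,408,305.00 = 2.9629.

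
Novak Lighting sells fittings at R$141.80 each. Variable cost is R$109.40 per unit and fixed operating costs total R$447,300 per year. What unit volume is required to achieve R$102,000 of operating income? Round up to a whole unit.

Each unit contributes R$141.80 − R$109.40 = R$32.40.
Required volume = (fixed costs + target profit) ÷ CM = (R$447,300 + R$102,000) ÷ R$32.40 = 16,953.70, so 16,954 fittings.

16,954 fittings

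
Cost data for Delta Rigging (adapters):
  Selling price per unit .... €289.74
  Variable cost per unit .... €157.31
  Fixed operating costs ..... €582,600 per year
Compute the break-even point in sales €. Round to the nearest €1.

€1,274,655

CM per unit = €289.74 − €157.31 = €132.43; CM ratio = €132.43 / €289.74 = 0.4571.
Break-even revenue = fixed costs × price ÷ CM = €582,600 × €289.74 ÷ €132.43 = €1,274,655.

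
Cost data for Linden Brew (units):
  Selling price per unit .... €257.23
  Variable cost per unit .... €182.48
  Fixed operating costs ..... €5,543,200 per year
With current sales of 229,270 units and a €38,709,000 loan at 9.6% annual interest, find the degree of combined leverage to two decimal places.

Total contribution margin = 229,270 × €74.75 = €17,137,932.50.
Operating income = contribution − fixed costs = €17,137,932.50 − €5,543,200 = €11,594,732.50. Interest = €3,716,064.00, so EBIT − I = €7,878,668.50.
Degree of total leverage = total CM / (EBIT − interest) = €17,137,932.50 / €7,878,668.50 = 2.1752.

2.18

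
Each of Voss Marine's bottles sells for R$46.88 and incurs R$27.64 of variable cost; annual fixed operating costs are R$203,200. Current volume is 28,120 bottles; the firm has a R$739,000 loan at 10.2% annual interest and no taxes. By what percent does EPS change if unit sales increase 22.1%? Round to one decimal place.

Total contribution margin = 28,120 × R$19.24 = R$541,028.80.
EBIT = R$541,028.80 − R$203,200 = R$337,828.80.
Interest = R$75,378.00, so EBIT − I = R$262,450.80.
Degree of combined leverage = contribution ÷ (EBIT − I) = R$541,028.80 ÷ R$262,450.80 = 2.0614.
EPS therefore changes by 2.0614 × (+22.1%) = +45.6%.

+45.6%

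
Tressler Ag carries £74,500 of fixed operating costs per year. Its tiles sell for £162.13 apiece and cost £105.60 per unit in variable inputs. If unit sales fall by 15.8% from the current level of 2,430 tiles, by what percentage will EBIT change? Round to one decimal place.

-34.5%

At 2,430 units, contribution = 2,430 × £56.53 = £137,367.90.
Subtracting fixed costs: EBIT = £137,367.90 − £74,500 = £62,867.90.
So DOL = total CM / EBIT = £137,367.90 / £62,867.90 = 2.1850.
%ΔEBIT = DOL × %ΔSales = 2.1850 × -15.8% = -34.5%.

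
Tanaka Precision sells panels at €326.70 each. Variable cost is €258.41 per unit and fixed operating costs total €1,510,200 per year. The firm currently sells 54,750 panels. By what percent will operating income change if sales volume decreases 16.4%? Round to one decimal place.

Total contribution margin = 54,750 × €68.29 = €3,738,877.50.
Operating income = contribution − fixed costs = €3,738,877.50 − €1,510,200 = €2,228,677.50.
Degree of operating leverage = €3,738,877.50 / €2,228,677.50 = 1.6776.
So EBIT moves 1.6776 × (-16.4%) = -27.5%.

-27.5%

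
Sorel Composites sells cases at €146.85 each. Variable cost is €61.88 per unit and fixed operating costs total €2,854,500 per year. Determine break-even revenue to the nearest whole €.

Contribution margin per unit = €146.85 − €61.88 = €84.97, a CM ratio of €84.97 ÷ €146.85 = 0.5786.
Break-even sales = FC ÷ CM ratio = €2,854,500 × €146.85 / €84.97 = €4,933,310.

€4,933,310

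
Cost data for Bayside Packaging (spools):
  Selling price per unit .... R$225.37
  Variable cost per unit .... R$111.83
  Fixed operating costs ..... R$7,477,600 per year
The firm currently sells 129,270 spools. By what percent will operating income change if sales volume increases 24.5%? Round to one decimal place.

+49.9%

At 129,270 units, contribution = 129,270 × R$113.54 = R$14,677,315.80.
Subtracting fixed costs: EBIT = R$14,677,315.80 − R$7,477,600 = R$7,199,715.80.
So DOL = total CM / EBIT = R$14,677,315.80 / R$7,199,715.80 = 2.0386.
%ΔEBIT = DOL × %ΔSales = 2.0386 × +24.5% = +49.9%.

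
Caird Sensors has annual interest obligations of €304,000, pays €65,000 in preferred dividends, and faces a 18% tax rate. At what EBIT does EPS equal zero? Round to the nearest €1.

Preferred dividends are paid after tax, so their pre-tax equivalent is €65,000 ÷ (1 − 0.18) = €79,268.29.
EPS = 0 when EBIT covers interest plus the pre-tax preferred burden: €304,000 + €79,268.29 = €383,268.29.

€383,268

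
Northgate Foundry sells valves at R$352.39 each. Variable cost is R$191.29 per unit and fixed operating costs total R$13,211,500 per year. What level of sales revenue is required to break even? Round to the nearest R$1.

Contribution margin per unit = R$352.39 − R$191.29 = R$161.10, a CM ratio of R$161.10 ÷ R$352.39 = 0.4572.
Break-even sales = FC ÷ CM ratio = R$13,211,500 × R$352.39 / R$161.10 = R$28,898,824.

R$28,898,824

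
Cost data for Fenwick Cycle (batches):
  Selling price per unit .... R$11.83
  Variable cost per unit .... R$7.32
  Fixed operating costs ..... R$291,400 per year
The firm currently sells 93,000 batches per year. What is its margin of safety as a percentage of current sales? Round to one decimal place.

30.5%

Each unit contributes R$11.83 − R$7.32 = R$4.51. Break-even units = R$291,400 ÷ R$4.51 = 64,611.97; break-even revenue = 64,611.97 × R$11.83 = R$764,359.65.
Current sales = 93,000 × R$11.83 = R$1,100,190.00.
Margin of safety = (R$1,100,190.00 − R$764,359.65) ÷ R$1,100,190.00 = 30.5%.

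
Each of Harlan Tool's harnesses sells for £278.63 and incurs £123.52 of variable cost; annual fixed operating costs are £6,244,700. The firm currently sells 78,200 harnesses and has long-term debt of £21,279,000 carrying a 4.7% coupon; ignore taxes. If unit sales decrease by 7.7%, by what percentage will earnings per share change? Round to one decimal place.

Total contribution margin = 78,200 × £155.11 = £12,129,602.00.
Subtracting fixed costs: EBIT = £12,129,602.00 − £6,244,700 = £5,884,902.00.
Interest = £1,000,113.00, so EBIT − I = £4,884,789.00.
Degree of combined leverage = contribution ÷ (EBIT − I) = £12,129,602.00 ÷ £4,884,789.00 = 2.4831.
%ΔEPS = DCL × %ΔSales = 2.4831 × -7.7% = -19.1%.

-19.1%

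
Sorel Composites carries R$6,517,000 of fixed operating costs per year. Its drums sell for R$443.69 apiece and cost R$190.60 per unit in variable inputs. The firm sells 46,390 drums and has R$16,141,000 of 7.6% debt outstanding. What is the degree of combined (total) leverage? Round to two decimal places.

At 46,390 units, contribution = 46,390 × R$253.09 = R$11,740,845.10.
EBIT = R$11,740,845.10 − R$6,517,000 = R$5,223,845.10. Interest = R$1,226,716.00.
DOL = R$11,740,845.10 ÷ R$5,223,845.10 = 2.2475; DFL = R$5,223,845.10 ÷ R$3,997,129.10 = 1.3069.
DCL = DOL × DFL = 2.2475 × 1.3069 = 2.9373.

2.94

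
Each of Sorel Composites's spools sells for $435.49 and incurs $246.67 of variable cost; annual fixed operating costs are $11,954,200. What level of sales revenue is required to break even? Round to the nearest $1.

$27,570,885

Contribution margin per unit = $435.49 − $246.67 = $188.82, a CM ratio of $188.82 ÷ $435.49 = 0.4336.
Break-even revenue = fixed costs × price ÷ CM = $11,954,200 × $435.49 ÷ $188.82 = $27,570,885.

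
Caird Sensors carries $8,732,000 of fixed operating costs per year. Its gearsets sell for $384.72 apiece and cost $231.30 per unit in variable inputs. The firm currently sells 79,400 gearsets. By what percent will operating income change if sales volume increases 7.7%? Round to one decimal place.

Total contribution margin = 79,400 × $153.42 = $12,181,548.00.
EBIT = $12,181,548.00 − $8,732,000 = $3,449,548.00.
Degree of operating leverage = $12,181,548.00 / $3,449,548.00 = 3.5313.
So EBIT moves 3.5313 × (+7.7%) = +27.2%.

+27.2%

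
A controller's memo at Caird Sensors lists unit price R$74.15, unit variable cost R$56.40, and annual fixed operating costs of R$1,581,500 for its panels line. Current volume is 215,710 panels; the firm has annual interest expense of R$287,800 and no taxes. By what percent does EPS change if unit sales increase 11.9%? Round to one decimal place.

+23.3%

At 215,710 units, contribution = 215,710 × R$17.75 = R$3,828,852.50.
EBIT = R$3,828,852.50 − R$1,581,500 = R$2,247,352.50.
After interest of R$287,800.00, pre-tax earnings = R$1,959,552.50.
Degree of combined leverage = contribution ÷ (EBIT − I) = R$3,828,852.50 ÷ R$1,959,552.50 = 1.9539.
%ΔEPS = DCL × %ΔSales = 1.9539 × +11.9% = +23.3%.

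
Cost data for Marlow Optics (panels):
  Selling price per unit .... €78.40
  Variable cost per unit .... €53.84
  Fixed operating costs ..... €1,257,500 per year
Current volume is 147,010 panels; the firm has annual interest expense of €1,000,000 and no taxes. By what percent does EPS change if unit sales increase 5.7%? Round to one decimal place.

Total contribution margin = 147,010 × €24.56 = €3,610,565.60.
EBIT = €3,610,565.60 − €1,257,500 = €2,353,065.60.
After interest of €1,000,000.00, pre-tax earnings = €1,353,065.60.
DCL = total CM / (EBIT − I) = €3,610,565.60 / €1,353,065.60 = 2.6684.
EPS therefore changes by 2.6684 × (+5.7%) = +15.2%.

+15.2%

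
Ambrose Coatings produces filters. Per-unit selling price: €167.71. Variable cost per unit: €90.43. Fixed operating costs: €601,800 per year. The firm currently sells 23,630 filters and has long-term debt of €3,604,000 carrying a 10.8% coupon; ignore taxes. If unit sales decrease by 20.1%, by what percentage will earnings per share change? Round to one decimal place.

-44.0%

Total contribution margin = 23,630 × €77.28 = €1,826,126.40.
Subtracting fixed costs: EBIT = €1,826,126.40 − €601,800 = €1,224,326.40.
Interest = €389,232.00, so EBIT − I = €835,094.40.
DCL = total CM / (EBIT − I) = €1,826,126.40 / €835,094.40 = 2.1867.
%ΔEPS = DCL × %ΔSales = 2.1867 × -20.1% = -44.0%.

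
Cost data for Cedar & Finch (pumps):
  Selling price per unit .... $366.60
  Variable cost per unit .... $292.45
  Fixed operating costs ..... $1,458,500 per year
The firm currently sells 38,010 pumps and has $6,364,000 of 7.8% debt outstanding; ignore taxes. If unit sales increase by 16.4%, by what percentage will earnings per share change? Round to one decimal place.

Contribution at this volume is 38,010 × $74.15 = $2,818,441.50.
Subtracting fixed costs: EBIT = $2,818,441.50 − $1,458,500 = $1,359,941.50.
After interest of $496,392.00, pre-tax earnings = $863,549.50.
Degree of combined leverage = contribution ÷ (EBIT − I) = $2,818,441.50 ÷ $863,549.50 = 3.2638.
%ΔEPS = DCL × %ΔSales = 3.2638 × +16.4% = +53.5%.

+53.5%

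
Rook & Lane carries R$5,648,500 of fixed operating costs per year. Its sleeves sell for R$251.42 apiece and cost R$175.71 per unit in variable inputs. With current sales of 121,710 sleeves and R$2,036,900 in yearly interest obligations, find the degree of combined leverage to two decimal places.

At 121,710 units, contribution = 121,710 × R$75.71 = R$9,214,664.10.
Operating income = contribution − fixed costs = R$9,214,664.10 − R$5,648,500 = R$3,566,164.10. Interest = R$2,036,900.00.
DOL = R$9,214,664.10 ÷ R$3,566,164.10 = 2.5839; DFL = R$3,566,164.10 ÷ R$1,529,264.10 = 2.3319.
Combined leverage = 2.5839 × 2.3319 = 6.0254.

6.03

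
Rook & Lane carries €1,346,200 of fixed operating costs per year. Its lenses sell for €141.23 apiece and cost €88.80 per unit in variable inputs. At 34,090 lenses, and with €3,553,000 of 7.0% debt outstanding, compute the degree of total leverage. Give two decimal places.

9.29

Total contribution margin = 34,090 × €52.43 = €1,787,338.70.
EBIT = €1,787,338.70 − €1,346,200 = €441,138.70. Interest = €248,710.00.
DOL = €1,787,338.70 ÷ €441,138.70 = 4.0516; DFL = €441,138.70 ÷ €192,428.70 = 2.2925.
DCL = DOL × DFL = 4.0516 × 2.2925 = 9.2883.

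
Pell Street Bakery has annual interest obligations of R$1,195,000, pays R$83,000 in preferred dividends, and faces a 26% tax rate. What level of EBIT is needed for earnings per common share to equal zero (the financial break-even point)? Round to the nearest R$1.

Preferred dividends are paid after tax, so their pre-tax equivalent is R$83,000 ÷ (1 − 0.26) = R$112,162.16.
EPS = 0 when EBIT covers interest plus the pre-tax preferred burden: R$1,195,000 + R$112,162.16 = R$1,307,162.16.

R$1,307,162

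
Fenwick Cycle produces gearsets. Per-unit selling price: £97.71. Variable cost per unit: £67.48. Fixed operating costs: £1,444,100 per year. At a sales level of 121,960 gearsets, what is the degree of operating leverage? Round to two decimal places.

At 121,960 units, contribution = 121,960 × £30.23 = £3,686,850.80.
Subtracting fixed costs: EBIT = £3,686,850.80 − £1,444,100 = £2,242,750.80.
So DOL = total CM / EBIT = £3,686,850.80 / £2,242,750.80 = 1.6439.

1.64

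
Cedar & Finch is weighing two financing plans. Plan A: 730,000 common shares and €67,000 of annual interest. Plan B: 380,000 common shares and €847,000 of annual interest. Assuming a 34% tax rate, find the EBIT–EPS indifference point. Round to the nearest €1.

At indifference, (EBIT − 67,000)(1 − t)/730,000 = (EBIT − 847,000)(1 − t)/380,000.
The (1 − t) factor cancels: (EBIT − 67,000) × 380,000 = (EBIT − 847,000) × 730,000.
Solving, EBIT = (847,000·730,000 − 67,000·380,000) / (730,000 − 380,000) = 592,850,000,000 / 350,000 = 1,693,857.14.

€1,693,857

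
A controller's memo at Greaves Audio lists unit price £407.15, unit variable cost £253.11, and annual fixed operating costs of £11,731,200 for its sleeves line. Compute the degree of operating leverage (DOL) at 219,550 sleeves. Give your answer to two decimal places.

Total contribution margin = 219,550 × £154.04 = £33,819,482.00.
Subtracting fixed costs: EBIT = £33,819,482.00 − £11,731,200 = £22,088,282.00.
DOL = contribution ÷ EBIT = £33,819,482.00 ÷ £22,088,282.00 = 1.5311.

1.53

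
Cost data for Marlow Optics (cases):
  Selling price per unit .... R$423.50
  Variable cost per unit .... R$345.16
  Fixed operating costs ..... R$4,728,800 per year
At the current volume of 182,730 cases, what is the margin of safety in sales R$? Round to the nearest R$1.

Contribution margin per unit = R$423.50 − R$345.16 = R$78.34. Break-even units = R$4,728,800 ÷ R$78.34 = 60,362.52; break-even revenue = 60,362.52 × R$423.50 = R$25,563,528.21.
Actual sales revenue = 182,730 × R$423.50 = R$77,386,155.00.
Margin of safety = R$77,386,155.00 − R$25,563,528.21 = R$51,822,627.

R$51,822,627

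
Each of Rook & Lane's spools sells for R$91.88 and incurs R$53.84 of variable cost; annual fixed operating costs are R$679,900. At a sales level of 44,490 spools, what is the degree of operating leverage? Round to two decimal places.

1.67

At 44,490 units, contribution = 44,490 × R$38.04 = R$1,692,399.60.
Operating income = contribution − fixed costs = R$1,692,399.60 − R$679,900 = R$1,012,499.60.
So DOL = total CM / EBIT = R$1,692,399.60 / R$1,012,499.60 = 1.6715.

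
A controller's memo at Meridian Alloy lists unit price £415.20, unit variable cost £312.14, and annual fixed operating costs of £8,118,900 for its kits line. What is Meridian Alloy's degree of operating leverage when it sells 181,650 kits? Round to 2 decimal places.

1.77

Contribution at this volume is 181,650 × £103.06 = £18,720,849.00.
Operating income = contribution − fixed costs = £18,720,849.00 − £8,118,900 = £10,601,949.00.
Degree of operating leverage = £18,720,849.00 / £10,601,949.00 = 1.7658.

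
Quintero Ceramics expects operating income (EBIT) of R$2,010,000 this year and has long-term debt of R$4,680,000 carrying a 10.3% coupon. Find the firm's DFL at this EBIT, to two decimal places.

Interest = R$482,040.00.
DFL = EBIT ÷ (EBIT − I) = R$2,010,000 ÷ (R$2,010,000 − R$482,040.00) = R$2,010,000 ÷ R$1,527,960.00 = 1.3155.

1.32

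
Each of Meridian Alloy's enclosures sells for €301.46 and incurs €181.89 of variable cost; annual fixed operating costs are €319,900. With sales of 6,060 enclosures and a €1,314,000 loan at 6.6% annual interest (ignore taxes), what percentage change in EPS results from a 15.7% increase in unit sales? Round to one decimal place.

At 6,060 units, contribution = 6,060 × €119.57 = €724,594.20.
Operating income = contribution − fixed costs = €724,594.20 − €319,900 = €404,694.20.
Interest = €86,724.00, so EBIT − I = €317,970.20.
DCL = total CM / (EBIT − I) = €724,594.20 / €317,970.20 = 2.2788.
%ΔEPS = DCL × %ΔSales = 2.2788 × +15.7% = +35.8%.

+35.8%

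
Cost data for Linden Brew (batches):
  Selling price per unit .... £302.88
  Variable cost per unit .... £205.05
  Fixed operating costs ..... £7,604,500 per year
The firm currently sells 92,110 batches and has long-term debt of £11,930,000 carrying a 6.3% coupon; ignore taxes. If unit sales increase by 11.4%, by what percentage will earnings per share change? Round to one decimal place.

At 92,110 units, contribution = 92,110 × £97.83 = £9,011,121.30.
Subtracting fixed costs: EBIT = £9,011,121.30 − £7,604,500 = £1,406,621.30.
Interest = £751,590.00, so EBIT − I = £655,031.30.
Degree of combined leverage = contribution ÷ (EBIT − I) = £9,011,121.30 ÷ £655,031.30 = 13.7568.
%ΔEPS = DCL × %ΔSales = 13.7568 × +11.4% = +156.8%.

+156.8%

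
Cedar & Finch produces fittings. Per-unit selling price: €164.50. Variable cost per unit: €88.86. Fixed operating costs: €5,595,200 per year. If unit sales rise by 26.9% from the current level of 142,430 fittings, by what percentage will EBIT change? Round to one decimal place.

+56.0%

At 142,430 units, contribution = 142,430 × €75.64 = €10,773,405.20.
Operating income = contribution − fixed costs = €10,773,405.20 − €5,595,200 = €5,178,205.20.
So DOL = total CM / EBIT = €10,773,405.20 / €5,178,205.20 = 2.0805.
Operating income changes by 2.0805 × +26.9% = +56.0%.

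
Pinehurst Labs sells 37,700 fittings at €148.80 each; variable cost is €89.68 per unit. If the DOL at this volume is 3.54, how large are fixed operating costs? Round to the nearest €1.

€1,599,213

Total contribution margin = 37,700 × €59.12 = €2,228,824.00.
DOL = contribution / EBIT, so EBIT = €2,228,824.00 / 3.54 = €629,611.30.
And FC = contribution − EBIT = €2,228,824.00 − €629,611.30 = €1,599,213.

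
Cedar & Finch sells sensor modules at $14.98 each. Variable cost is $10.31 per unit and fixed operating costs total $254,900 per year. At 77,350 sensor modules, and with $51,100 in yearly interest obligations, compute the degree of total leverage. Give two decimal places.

6.54

Total contribution margin = 77,350 × $4.67 = $361,224.50.
Subtracting fixed costs: EBIT = $361,224.50 − $254,900 = $106,324.50. Interest = $51,100.00.
DOL = $361,224.50 ÷ $106,324.50 = 3.3974; DFL = $106,324.50 ÷ $55,224.50 = 1.9253.
Combined leverage = 3.3974 × 1.9253 = 6.5410.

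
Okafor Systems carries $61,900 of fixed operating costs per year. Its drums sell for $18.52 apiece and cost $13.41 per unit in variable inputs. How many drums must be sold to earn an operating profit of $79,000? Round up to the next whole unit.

27,574 drums

Contribution margin per unit = $18.52 − $13.41 = $5.11.
Need Q such that Q × $5.11 − $61,900 = $79,000, i.e. Q = $140,900 / $5.11 = 27,573.39 → 27,574.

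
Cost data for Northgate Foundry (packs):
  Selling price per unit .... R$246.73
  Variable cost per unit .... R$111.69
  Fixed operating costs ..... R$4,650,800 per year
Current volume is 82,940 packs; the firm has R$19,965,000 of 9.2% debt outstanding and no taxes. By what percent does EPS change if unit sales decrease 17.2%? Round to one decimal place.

-40.9%

At 82,940 units, contribution = 82,940 × R$135.04 = R$11,200,217.60.
Subtracting fixed costs: EBIT = R$11,200,217.60 − R$4,650,800 = R$6,549,417.60.
Interest = R$1,836,780.00, so EBIT − I = R$4,712,637.60.
DCL = total CM / (EBIT − I) = R$11,200,217.60 / R$4,712,637.60 = 2.3766.
EPS therefore changes by 2.3766 × (-17.2%) = -40.9%.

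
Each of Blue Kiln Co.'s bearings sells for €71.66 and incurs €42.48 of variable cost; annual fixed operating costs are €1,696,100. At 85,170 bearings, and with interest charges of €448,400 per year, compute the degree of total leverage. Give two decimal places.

7.29

At 85,170 units, contribution = 85,170 × €29.18 = €2,485,260.60.
Operating income = contribution − fixed costs = €2,485,260.60 − €1,696,100 = €789,160.60. Interest = €448,400.00.
DOL = €2,485,260.60 ÷ €789,160.60 = 3.1492; DFL = €789,160.60 ÷ €340,760.60 = 2.3159.
DCL = DOL × DFL = 3.1492 × 2.3159 = 7.2932.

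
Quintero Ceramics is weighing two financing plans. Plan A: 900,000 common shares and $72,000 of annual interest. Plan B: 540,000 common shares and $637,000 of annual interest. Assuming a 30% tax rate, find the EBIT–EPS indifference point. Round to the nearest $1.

Set EPS_A = EPS_B: (EBIT − $72,000)(1 − 0.30) ÷ 900,000 = (EBIT − $637,000)(1 − 0.30) ÷ 540,000.
Cancelling (1 − t) and cross-multiplying: 540,000·(EBIT − 72,000) = 900,000·(EBIT − 637,000).
Solving, EBIT = (637,000·900,000 − 72,000·540,000) / (900,000 − 540,000) = 534,420,000,000 / 360,000 = 1,484,500.00.

$1,484,500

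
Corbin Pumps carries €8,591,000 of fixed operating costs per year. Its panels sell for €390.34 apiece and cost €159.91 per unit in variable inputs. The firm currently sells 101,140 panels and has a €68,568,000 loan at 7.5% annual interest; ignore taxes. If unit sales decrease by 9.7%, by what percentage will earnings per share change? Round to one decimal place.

-23.6%

Total contribution margin = 101,140 × €230.43 = €23,305,690.20.
Subtracting fixed costs: EBIT = €23,305,690.20 − €8,591,000 = €14,714,690.20.
After interest of €5,142,600.00, pre-tax earnings = €9,572,090.20.
Degree of combined leverage = contribution ÷ (EBIT − I) = €23,305,690.20 ÷ €9,572,090.20 = 2.4348.
%ΔEPS = DCL × %ΔSales = 2.4348 × -9.7% = -23.6%.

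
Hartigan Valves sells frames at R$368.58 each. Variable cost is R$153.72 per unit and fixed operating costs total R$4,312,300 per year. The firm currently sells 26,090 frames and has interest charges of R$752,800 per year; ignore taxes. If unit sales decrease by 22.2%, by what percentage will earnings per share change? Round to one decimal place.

At 26,090 units, contribution = 26,090 × R$214.86 = R$5,605,697.40.
Operating income = contribution − fixed costs = R$5,605,697.40 − R$4,312,300 = R$1,293,397.40.
Interest = R$752,800.00, so EBIT − I = R$540,597.40.
DCL = total CM / (EBIT − I) = R$5,605,697.40 / R$540,597.40 = 10.3694.
EPS therefore changes by 10.3694 × (-22.2%) = -230.2%.

-230.2%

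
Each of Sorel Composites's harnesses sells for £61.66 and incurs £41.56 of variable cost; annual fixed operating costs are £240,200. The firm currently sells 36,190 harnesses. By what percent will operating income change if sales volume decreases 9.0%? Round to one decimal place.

At 36,190 units, contribution = 36,190 × £20.10 = £727,419.00.
EBIT = £727,419.00 − £240,200 = £487,219.00.
DOL = contribution ÷ EBIT = £727,419.00 ÷ £487,219.00 = 1.4930.
%ΔEBIT = DOL × %ΔSales = 1.4930 × -9.0% = -13.4%.

-13.4%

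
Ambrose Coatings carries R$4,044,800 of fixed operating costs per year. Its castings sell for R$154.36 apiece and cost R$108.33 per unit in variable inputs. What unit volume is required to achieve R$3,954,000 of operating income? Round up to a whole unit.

173,774 castings

Unit CM = price − variable cost = R$154.36 − R$108.33 = R$46.03.
Need Q such that Q × R$46.03 − R$4,044,800 = R$3,954,000, i.e. Q = R$7,998,800 / R$46.03 = 173,773.63 → 173,774.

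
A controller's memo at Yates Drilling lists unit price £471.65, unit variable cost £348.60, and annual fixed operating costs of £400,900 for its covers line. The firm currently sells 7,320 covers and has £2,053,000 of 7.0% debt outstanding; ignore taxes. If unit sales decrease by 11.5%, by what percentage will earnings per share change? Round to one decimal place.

Total contribution margin = 7,320 × £123.05 = £900,726.00.
EBIT = £900,726.00 − £400,900 = £499,826.00.
After interest of £143,710.00, pre-tax earnings = £356,116.00.
DCL = total CM / (EBIT − I) = £900,726.00 / £356,116.00 = 2.5293.
EPS therefore changes by 2.5293 × (-11.5%) = -29.1%.

-29.1%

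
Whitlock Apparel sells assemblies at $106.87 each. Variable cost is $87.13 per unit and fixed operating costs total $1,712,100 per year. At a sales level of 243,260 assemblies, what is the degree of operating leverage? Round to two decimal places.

At 243,260 units, contribution = 243,260 × $19.74 = $4,801,952.40.
EBIT = $4,801,952.40 − $1,712,100 = $3,089,852.40.
So DOL = total CM / EBIT = $4,801,952.40 / $3,089,852.40 = 1.5541.

1.55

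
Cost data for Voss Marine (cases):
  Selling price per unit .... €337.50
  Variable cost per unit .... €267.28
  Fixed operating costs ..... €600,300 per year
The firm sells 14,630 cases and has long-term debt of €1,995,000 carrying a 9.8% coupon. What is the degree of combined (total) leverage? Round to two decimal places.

Total contribution margin = 14,630 × €70.22 = €1,027,318.60.
EBIT = €1,027,318.60 − €600,300 = €427,018.60. Interest = €195,510.00, so EBIT − I = €231,508.60.
Degree of total leverage = total CM / (EBIT − interest) = €1,027,318.60 / €231,508.60 = 4.4375.

4.44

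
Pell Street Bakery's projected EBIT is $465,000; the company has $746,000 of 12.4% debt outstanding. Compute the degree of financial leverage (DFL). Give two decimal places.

1.25

Interest = $92,504.00.
Degree of financial leverage = EBIT / (EBIT − interest) = $465,000 / $372,496.00 = 1.2483.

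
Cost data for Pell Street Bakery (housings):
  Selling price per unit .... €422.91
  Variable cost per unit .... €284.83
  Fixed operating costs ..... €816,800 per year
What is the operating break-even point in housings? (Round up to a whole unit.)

Each unit contributes €422.91 − €284.83 = €138.08.
Break-even volume = fixed costs ÷ CM per unit = €816,800 ÷ €138.08 = 5,915.41, so 5,916 housings.

5,916 housings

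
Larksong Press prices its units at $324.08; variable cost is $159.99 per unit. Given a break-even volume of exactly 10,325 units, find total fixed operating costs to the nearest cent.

$1,694,229.25

Contribution margin per unit = $324.08 − $159.99 = $164.09.
Since BE = FC / CM, FC = 10,325 × $164.09 = $1,694,229.25.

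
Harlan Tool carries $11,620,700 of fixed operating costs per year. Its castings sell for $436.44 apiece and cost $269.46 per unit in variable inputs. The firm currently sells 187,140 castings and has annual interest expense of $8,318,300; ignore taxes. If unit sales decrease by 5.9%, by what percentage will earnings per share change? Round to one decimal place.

-16.3%

At 187,140 units, contribution = 187,140 × $166.98 = $31,248,637.20.
Subtracting fixed costs: EBIT = $31,248,637.20 − $11,620,700 = $19,627,937.20.
Interest = $8,318,300.00, so EBIT − I = $11,309,637.20.
DCL = total CM / (EBIT − I) = $31,248,637.20 / $11,309,637.20 = 2.7630.
EPS therefore changes by 2.7630 × (-5.9%) = -16.3%.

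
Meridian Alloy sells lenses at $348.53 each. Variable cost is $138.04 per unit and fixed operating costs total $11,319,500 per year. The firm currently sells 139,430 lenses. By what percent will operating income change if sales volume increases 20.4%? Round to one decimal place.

Total contribution margin = 139,430 × $210.49 = $29,348,620.70.
Operating income = contribution − fixed costs = $29,348,620.70 − $11,319,500 = $18,029,120.70.
DOL = contribution ÷ EBIT = $29,348,620.70 ÷ $18,029,120.70 = 1.6278.
Operating income changes by 1.6278 × +20.4% = +33.2%.

+33.2%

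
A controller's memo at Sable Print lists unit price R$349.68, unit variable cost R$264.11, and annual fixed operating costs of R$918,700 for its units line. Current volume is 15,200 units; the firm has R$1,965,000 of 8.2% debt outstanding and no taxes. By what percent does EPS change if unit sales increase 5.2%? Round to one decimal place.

Total contribution margin = 15,200 × R$85.57 = R$1,300,664.00.
EBIT = R$1,300,664.00 − R$918,700 = R$381,964.00.
Interest = R$161,130.00, so EBIT − I = R$220,834.00.
Degree of combined leverage = contribution ÷ (EBIT − I) = R$1,300,664.00 ÷ R$220,834.00 = 5.8898.
EPS therefore changes by 5.8898 × (+5.2%) = +30.6%.

+30.6%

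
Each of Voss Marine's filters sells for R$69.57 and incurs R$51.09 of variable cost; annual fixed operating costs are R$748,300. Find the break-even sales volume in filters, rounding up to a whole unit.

Unit CM = price − variable cost = R$69.57 − R$51.09 = R$18.48.
Units to break even: R$748,300 ÷ R$18.48 = 40,492.42, rounded up to 40,493.

40,493 filters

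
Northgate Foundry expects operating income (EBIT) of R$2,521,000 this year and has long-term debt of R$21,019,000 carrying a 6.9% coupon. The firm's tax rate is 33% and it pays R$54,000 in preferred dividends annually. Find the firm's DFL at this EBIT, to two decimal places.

Annual interest charges come to R$1,450,311.00.
Preferred dividends grossed up pre-tax: R$54,000 / (1 − 0.33) = R$80,597.01.
DFL = EBIT ÷ [EBIT − I − D_p/(1−t)] = R$2,521,000 ÷ [R$2,521,000 − R$1,450,311.00 − R$80,597.01] = R$2,521,000 ÷ R$990,091.99 = 2.5462.

2.55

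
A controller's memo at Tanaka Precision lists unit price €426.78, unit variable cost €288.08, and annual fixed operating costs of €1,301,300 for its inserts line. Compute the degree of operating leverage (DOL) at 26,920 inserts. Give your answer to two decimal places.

1.53

Total contribution margin = 26,920 × €138.70 = €3,733,804.00.
EBIT = €3,733,804.00 − €1,301,300 = €2,432,504.00.
So DOL = total CM / EBIT = €3,733,804.00 / €2,432,504.00 = 1.5350.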